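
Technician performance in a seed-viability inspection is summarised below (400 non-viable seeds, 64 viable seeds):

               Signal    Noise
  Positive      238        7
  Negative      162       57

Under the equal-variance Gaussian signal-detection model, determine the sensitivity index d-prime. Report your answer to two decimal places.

d-prime = 1.47

H = 238/400 = 0.5950
FA = 7/64 = 0.1094
z(0.5950) = 0.240, z(0.1094) = -1.230
d' = z(H) − z(FA) = 0.240 − (-1.230) = 1.470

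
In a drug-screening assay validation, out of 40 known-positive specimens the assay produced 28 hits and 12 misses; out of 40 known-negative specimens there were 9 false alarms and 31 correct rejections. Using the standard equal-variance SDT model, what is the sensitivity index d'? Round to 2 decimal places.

H = 28/40 = 0.7000
FA = 9/40 = 0.2250
z(0.7000) = 0.524, z(0.2250) = -0.755
d' = z(H) − z(FA) = 0.524 − (-0.755) = 1.279

d' = 1.28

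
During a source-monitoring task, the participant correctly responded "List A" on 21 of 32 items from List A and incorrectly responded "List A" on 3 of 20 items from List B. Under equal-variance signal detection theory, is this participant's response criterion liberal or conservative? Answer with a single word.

conservative

z(H) = 0.402, z(FA) = -1.036
c = −½·(z(H) + z(FA)) = 0.317
c > 0 → conservative criterion (biased toward responding “no”).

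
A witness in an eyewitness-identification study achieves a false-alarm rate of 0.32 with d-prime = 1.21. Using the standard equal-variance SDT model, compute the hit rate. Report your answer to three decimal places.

hit rate = 0.771

z(false-alarm rate) = z(0.32) = -0.4677
z(H) = z(FA) + d' = -0.4677 + 1.21 = 0.7423
hit rate = Φ(0.7423) = 0.7710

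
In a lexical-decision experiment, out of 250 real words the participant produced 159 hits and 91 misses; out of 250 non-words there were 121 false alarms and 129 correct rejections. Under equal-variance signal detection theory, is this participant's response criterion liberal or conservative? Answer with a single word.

liberal

z(H) = 0.348, z(FA) = -0.040
c = −½·(z(H) + z(FA)) = -0.154
c < 0 → liberal criterion (biased toward responding “yes”).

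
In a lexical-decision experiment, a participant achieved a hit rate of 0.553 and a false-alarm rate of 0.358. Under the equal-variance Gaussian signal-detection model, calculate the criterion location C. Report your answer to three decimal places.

z(H) = 0.1332
z(FA) = -0.3638
c = −½·[z(H) + z(FA)] = −0.5 × (0.1332 + (-0.3638)) = 0.1153
c > 0: the participant has a conservative response bias.

C = 0.115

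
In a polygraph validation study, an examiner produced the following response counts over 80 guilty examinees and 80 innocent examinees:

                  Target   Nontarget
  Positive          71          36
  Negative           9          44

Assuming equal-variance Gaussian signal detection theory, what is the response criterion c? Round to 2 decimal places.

c = -0.54

H = 71/80 = 0.8875
FA = 36/80 = 0.4500
Φ⁻¹(H) = 1.213
Φ⁻¹(FA) = -0.126
c = −½·[z(H) + z(FA)] = −0.5 × (1.213 + (-0.126)) = -0.5435
c < 0: the examiner has a liberal response bias.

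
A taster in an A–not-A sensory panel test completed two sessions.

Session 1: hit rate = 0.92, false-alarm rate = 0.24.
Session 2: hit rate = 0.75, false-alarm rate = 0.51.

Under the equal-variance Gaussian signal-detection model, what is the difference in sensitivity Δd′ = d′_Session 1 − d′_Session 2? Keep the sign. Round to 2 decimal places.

Session 1: z(0.92) = 1.405, z(0.24) = -0.706, d' = 2.111
Session 2: z(0.75) = 0.674, z(0.51) = 0.025, d' = 0.649
Δd' = d'_Session 1 − d'_Session 2 = 2.111 − 0.649 = 1.462
Session 1 has the higher sensitivity.

Δd′ = 1.46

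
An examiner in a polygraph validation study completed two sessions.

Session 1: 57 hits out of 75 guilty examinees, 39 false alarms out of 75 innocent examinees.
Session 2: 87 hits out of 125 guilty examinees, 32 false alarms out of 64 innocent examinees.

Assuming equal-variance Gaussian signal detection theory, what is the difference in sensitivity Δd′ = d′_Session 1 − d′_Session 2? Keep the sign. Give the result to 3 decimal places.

Δd′ = 0.143

Session 1: z(0.7600) = 0.7063, z(0.5200) = 0.0502, d' = 0.6561
Session 2: z(0.6960) = 0.5129, z(0.5000) = 0.0000, d' = 0.5129
Δd' = d'_Session 1 − d'_Session 2 = 0.6561 − 0.5129 = 0.1432
Session 1 has the higher sensitivity.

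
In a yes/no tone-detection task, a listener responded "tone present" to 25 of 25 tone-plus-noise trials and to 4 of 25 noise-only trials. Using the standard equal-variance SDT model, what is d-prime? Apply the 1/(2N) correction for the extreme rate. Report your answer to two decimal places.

The hit rate is 25/25 = 1, so apply the 1/(2N) correction: H → 1 − 1/(2·25) = 0.98000.
z(H) = z(0.98000) = 2.054
z(FA) = z(0.16000) = -0.994
d' = 2.054 − (-0.994) = 3.048

d-prime = 3.05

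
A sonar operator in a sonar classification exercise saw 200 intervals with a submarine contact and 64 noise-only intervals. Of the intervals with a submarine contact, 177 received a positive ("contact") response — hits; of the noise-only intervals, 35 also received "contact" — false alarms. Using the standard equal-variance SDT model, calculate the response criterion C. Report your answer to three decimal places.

H = 177/200 = 0.8850
FA = 35/64 = 0.5469
z(H) = 1.2004
z(FA) = 0.1178
c = −½·[z(H) + z(FA)] = −0.5 × (1.2004 + 0.1178) = -0.6591

C = -0.659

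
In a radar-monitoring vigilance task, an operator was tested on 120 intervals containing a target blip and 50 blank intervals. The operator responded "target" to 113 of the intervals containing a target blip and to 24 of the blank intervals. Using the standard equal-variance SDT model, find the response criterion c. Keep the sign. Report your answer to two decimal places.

H = 113/120 = 0.9417
FA = 24/50 = 0.4800
z(H) = 1.5692
z(FA) = -0.0502
c = −½·[z(H) + z(FA)] = −0.5 × (1.5692 + (-0.0502)) = -0.7595

c = -0.76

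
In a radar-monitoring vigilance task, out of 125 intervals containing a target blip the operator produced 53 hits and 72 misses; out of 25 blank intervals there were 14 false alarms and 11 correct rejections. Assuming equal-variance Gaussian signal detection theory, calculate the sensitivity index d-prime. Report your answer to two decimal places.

d-prime = -0.34

H = 53/125 = 0.4240
FA = 14/25 = 0.5600
z(H) = z(0.4240) = -0.1917
z(FA) = z(0.5600) = 0.1510
d' = z(H) − z(FA) = -0.1917 − 0.1510 = -0.3427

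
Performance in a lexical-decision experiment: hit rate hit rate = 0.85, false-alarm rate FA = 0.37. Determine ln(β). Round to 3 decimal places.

z(H) = z(0.85) = 1.0364
z(FA) = z(0.37) = -0.3319
ln β = −½·[z(H)² − z(FA)²] = −0.5 × (1.0741 − 0.1102) = -0.48195

ln β = -0.482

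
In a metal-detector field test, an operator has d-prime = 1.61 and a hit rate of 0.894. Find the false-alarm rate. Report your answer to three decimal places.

false-alarm rate = 0.359

z(hit rate) = z(0.894) = 1.2481
z(FA) = z(H) − d' = 1.2481 − 1.61 = -0.3619
false-alarm rate = Φ(-0.3619) = 0.3587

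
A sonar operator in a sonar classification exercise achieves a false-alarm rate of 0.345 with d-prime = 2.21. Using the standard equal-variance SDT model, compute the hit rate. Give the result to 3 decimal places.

hit rate = 0.965

z(false-alarm rate) = z(0.345) = -0.3989
z(H) = z(FA) + d' = -0.3989 + 2.21 = 1.8111
hit rate = Φ(1.8111) = 0.9649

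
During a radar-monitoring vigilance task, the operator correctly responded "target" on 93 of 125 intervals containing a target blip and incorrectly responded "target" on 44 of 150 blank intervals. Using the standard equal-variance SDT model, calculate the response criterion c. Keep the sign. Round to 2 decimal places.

c = -0.06

H = 93/125 = 0.7440
FA = 44/150 = 0.2933
Φ⁻¹(0.7440) = 0.6557, Φ⁻¹(0.2933) = -0.5438
c = −½·[z(H) + z(FA)] = −0.5 × (0.6557 + (-0.5438)) = -0.05595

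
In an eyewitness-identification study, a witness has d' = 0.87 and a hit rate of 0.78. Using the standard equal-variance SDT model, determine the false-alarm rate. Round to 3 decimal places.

false-alarm rate = 0.461

z(hit rate) = z(0.78) = 0.7722
z(FA) = z(H) − d' = 0.7722 − 0.87 = -0.0978
false-alarm rate = Φ(-0.0978) = 0.4610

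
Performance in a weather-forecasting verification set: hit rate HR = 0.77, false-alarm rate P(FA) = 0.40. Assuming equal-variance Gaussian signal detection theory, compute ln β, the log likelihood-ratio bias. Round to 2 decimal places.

ln β = -0.24

z(H) = z(0.77) = 0.739
z(FA) = z(0.40) = -0.253
ln β = −½·[z(H)² − z(FA)²] = −0.5 × (0.546 − 0.064) = -0.241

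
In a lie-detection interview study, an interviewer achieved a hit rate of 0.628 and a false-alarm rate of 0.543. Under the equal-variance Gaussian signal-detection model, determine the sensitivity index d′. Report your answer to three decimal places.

Φ⁻¹(H) = Φ⁻¹(0.628) = 0.3266
Φ⁻¹(FA) = Φ⁻¹(0.543) = 0.1080
d' = z(H) − z(FA) = 0.3266 − 0.1080 = 0.2186

d′ = 0.219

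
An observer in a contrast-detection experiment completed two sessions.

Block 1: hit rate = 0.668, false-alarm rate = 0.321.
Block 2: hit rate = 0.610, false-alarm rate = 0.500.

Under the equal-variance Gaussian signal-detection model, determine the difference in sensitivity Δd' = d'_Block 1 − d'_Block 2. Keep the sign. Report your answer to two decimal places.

Block 1: z(0.668) = 0.434, z(0.321) = -0.465, d' = 0.899
Block 2: z(0.610) = 0.279, z(0.500) = 0.000, d' = 0.279
Δd' = d'_Block 1 − d'_Block 2 = 0.899 − 0.279 = 0.620
Block 1 has the higher sensitivity.

Δd' = 0.62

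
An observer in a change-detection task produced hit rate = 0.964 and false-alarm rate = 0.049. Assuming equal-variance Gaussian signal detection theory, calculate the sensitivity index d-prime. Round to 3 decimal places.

d-prime = 3.454

z(0.964) = 1.7991, z(0.049) = -1.6546
d' = z(H) − z(FA) = 1.7991 − (-1.6546) = 3.4537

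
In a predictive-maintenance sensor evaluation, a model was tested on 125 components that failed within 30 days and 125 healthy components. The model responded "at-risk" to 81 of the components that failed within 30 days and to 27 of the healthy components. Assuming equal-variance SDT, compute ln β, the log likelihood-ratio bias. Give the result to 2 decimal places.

H = 81/125 = 0.6480
FA = 27/125 = 0.2160
z(H) = z(0.6480) = 0.380
z(FA) = z(0.2160) = -0.786
ln β = −½·[z(H)² − z(FA)²] = −0.5 × (0.144 − 0.618) = 0.237

ln β = 0.24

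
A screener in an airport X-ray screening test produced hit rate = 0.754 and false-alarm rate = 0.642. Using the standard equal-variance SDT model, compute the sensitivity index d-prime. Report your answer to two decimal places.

z(H) = z(0.754) = 0.687
z(FA) = z(0.642) = 0.364
d' = z(H) − z(FA) = 0.687 − 0.364 = 0.323

d-prime = 0.32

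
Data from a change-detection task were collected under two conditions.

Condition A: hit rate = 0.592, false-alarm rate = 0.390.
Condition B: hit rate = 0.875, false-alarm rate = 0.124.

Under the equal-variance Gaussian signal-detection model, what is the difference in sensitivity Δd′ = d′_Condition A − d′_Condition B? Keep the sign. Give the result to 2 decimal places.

Δd′ = -1.79

Condition A: z(0.592) = 0.233, z(0.390) = -0.279, d' = 0.512
Condition B: z(0.875) = 1.150, z(0.124) = -1.155, d' = 2.305
Δd' = d'_Condition A − d'_Condition B = 0.512 − 2.305 = -1.793
Condition B has the higher sensitivity.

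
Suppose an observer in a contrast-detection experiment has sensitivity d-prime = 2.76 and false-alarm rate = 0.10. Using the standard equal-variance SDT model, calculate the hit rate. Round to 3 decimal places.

hit rate = 0.930

z(false-alarm rate) = z(0.10) = -1.2816
z(H) = z(FA) + d' = -1.2816 + 2.76 = 1.4784
hit rate = Φ(1.4784) = 0.9303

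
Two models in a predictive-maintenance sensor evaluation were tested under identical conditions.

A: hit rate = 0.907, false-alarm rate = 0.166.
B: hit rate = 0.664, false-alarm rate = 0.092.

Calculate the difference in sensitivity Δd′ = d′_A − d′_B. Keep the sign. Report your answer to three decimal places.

Δd′ = 0.541

A: z(0.907) = 1.3225, z(0.166) = -0.9701, d' = 2.2926
B: z(0.664) = 0.4234, z(0.092) = -1.3285, d' = 1.7519
Δd' = d'_A − d'_B = 2.2926 − 1.7519 = 0.5407
A has the higher sensitivity.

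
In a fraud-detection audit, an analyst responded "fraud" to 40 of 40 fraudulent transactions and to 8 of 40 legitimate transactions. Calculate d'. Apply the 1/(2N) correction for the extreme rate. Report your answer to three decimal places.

The hit rate is 40/40 = 1, so apply the 1/(2N) correction: H → 1 − 1/(2·40) = 0.98750.
z(H) = z(0.98750) = 2.2414
z(FA) = z(0.20000) = -0.8416
d' = 2.2414 − (-0.8416) = 3.0830

d' = 3.083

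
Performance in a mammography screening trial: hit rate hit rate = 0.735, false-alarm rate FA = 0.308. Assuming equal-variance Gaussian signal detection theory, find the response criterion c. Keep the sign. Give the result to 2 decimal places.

z(H) = z(0.735) = 0.628
z(FA) = z(0.308) = -0.502
c = −½·[z(H) + z(FA)] = −0.5 × (0.628 + (-0.502)) = -0.063

c = -0.06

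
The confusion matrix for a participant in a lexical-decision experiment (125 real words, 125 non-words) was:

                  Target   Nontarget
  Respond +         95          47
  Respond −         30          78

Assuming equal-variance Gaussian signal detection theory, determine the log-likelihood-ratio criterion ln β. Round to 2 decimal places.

ln β = -0.20

H = 95/125 = 0.7600
FA = 47/125 = 0.3760
z(H) = z(0.7600) = 0.706
z(FA) = z(0.3760) = -0.316
ln β = −½·[z(H)² − z(FA)²] = −0.5 × (0.498 − 0.100) = -0.199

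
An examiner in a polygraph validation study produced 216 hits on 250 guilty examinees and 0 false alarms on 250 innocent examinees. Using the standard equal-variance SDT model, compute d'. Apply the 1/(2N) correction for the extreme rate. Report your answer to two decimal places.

The false-alarm rate is 0/250 = 0, so apply the 1/(2N) correction: FA → 1/(2·250) = 0.00200.
z(H) = z(0.86400) = 1.098
z(FA) = z(0.00200) = -2.878
d' = 1.098 − (-2.878) = 3.976

d' = 3.98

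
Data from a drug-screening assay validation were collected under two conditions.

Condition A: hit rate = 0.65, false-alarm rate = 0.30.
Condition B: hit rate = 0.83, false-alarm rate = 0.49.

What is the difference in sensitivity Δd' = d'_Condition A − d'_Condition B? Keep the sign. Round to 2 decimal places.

Condition A: z(0.65) = 0.385, z(0.30) = -0.524, d' = 0.909
Condition B: z(0.83) = 0.954, z(0.49) = -0.025, d' = 0.979
Δd' = d'_Condition A − d'_Condition B = 0.909 − 0.979 = -0.070
Condition B has the higher sensitivity.

Δd' = -0.07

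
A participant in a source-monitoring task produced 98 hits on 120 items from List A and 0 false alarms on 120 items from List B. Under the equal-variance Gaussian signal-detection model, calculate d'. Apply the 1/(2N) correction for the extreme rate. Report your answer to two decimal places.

The false-alarm rate is 0/120 = 0, so apply the 1/(2N) correction: FA → 1/(2·120) = 0.00417.
z(H) = z(0.81667) = 0.903
z(FA) = z(0.00417) = -2.638
d' = 0.903 − (-2.638) = 3.541

d' = 3.54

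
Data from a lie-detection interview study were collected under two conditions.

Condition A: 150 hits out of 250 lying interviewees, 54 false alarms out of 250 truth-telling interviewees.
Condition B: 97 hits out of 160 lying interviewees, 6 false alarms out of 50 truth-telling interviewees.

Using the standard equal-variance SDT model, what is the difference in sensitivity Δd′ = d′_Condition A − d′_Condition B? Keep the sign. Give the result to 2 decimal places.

Δd′ = -0.41

Condition A: z(0.6000) = 0.253, z(0.2160) = -0.786, d' = 1.039
Condition B: z(0.6062) = 0.269, z(0.1200) = -1.175, d' = 1.444
Δd' = d'_Condition A − d'_Condition B = 1.039 − 1.444 = -0.405
Condition B has the higher sensitivity.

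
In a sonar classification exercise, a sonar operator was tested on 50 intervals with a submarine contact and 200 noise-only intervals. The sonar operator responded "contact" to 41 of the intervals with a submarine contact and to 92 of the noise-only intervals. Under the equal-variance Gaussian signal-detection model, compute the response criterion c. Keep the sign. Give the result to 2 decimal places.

H = 41/50 = 0.8200
FA = 92/200 = 0.4600
z(H) = z(0.8200) = 0.915
z(FA) = z(0.4600) = -0.100
c = −½·[z(H) + z(FA)] = −0.5 × (0.915 + (-0.100)) = -0.4075
c < 0: the sonar operator has a liberal response bias.

c = -0.41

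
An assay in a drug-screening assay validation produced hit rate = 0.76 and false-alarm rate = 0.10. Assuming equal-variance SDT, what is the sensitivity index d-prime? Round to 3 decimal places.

Φ⁻¹(H) = Φ⁻¹(0.76) = 0.7063
Φ⁻¹(FA) = Φ⁻¹(0.10) = -1.2816
d' = z(H) − z(FA) = 0.7063 − (-1.2816) = 1.9879

d-prime = 1.988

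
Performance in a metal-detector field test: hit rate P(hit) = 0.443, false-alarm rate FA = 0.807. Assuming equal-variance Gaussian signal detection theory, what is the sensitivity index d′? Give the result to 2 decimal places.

d′ = -1.01

Φ⁻¹(H) = -0.1434
Φ⁻¹(FA) = 0.8669
d' = z(H) − z(FA) = -0.1434 − 0.8669 = -1.0103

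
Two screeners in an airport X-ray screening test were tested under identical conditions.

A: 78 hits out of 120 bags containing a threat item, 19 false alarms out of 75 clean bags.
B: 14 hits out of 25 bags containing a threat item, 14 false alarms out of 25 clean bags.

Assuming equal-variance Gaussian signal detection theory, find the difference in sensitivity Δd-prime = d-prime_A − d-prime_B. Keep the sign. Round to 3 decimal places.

Δd-prime = 1.049

A: z(0.6500) = 0.3853, z(0.2533) = -0.6641, d' = 1.0494
B: z(0.5600) = 0.1510, z(0.5600) = 0.1510, d' = 0.0000
Δd' = d'_A − d'_B = 1.0494 − 0.0000 = 1.0494
A has the higher sensitivity.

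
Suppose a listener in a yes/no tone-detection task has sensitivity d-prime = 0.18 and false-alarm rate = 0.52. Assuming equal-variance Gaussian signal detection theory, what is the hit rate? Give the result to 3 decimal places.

hit rate = 0.591

z(false-alarm rate) = z(0.52) = 0.0502
z(H) = z(FA) + d' = 0.0502 + 0.18 = 0.2302
hit rate = Φ(0.2302) = 0.5910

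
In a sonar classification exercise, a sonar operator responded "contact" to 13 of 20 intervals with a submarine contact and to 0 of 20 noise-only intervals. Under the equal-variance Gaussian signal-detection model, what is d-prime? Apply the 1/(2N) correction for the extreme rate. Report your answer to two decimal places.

d-prime = 2.35

The false-alarm rate is 0/20 = 0, so apply the 1/(2N) correction: FA → 1/(2·20) = 0.02500.
z(H) = z(0.65000) = 0.385
z(FA) = z(0.02500) = -1.960
d' = 0.385 − (-1.960) = 2.345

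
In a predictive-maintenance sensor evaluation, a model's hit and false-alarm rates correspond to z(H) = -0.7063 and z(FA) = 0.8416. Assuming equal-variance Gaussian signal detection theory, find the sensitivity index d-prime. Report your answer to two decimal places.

d' = z(H) − z(FA) = -0.7063 − 0.8416 = -1.5479

d-prime = -1.55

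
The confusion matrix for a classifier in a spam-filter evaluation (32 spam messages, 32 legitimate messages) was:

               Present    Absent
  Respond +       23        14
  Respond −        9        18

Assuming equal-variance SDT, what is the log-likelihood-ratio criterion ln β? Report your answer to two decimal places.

H = 23/32 = 0.7188
FA = 14/32 = 0.4375
z(H) = z(0.7188) = 0.579
z(FA) = z(0.4375) = -0.157
ln β = −½·[z(H)² − z(FA)²] = −0.5 × (0.335 − 0.025) = -0.155

ln β = -0.16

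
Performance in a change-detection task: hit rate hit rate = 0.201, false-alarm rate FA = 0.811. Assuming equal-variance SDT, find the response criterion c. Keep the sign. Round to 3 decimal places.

Φ⁻¹(H) = Φ⁻¹(0.201) = -0.8381
Φ⁻¹(FA) = Φ⁻¹(0.811) = 0.8816
c = −½·[z(H) + z(FA)] = −0.5 × (-0.8381 + 0.8816) = -0.02175

c = -0.022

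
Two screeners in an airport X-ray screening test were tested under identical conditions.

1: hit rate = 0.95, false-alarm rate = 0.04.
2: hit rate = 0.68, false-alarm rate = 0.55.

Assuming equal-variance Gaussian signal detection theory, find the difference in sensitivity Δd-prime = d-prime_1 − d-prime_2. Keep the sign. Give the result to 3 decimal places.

1: z(0.95) = 1.6449, z(0.04) = -1.7507, d' = 3.3956
2: z(0.68) = 0.4677, z(0.55) = 0.1257, d' = 0.3420
Δd' = d'_1 − d'_2 = 3.3956 − 0.3420 = 3.0536
1 has the higher sensitivity.

Δd-prime = 3.054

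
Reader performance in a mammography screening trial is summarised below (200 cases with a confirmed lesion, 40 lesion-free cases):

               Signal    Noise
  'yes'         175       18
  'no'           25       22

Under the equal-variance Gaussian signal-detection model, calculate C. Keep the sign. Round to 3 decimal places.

C = -0.512

H = 175/200 = 0.8750
FA = 18/40 = 0.4500
Φ⁻¹(H) = 1.1503
Φ⁻¹(FA) = -0.1257
c = −½·[z(H) + z(FA)] = −0.5 × (1.1503 + (-0.1257)) = -0.5123
c < 0: the reader has a liberal response bias.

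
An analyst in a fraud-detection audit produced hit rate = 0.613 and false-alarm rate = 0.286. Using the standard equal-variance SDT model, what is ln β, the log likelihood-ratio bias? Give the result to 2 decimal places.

ln β = 0.12

z(0.613) = 0.287, z(0.286) = -0.565
ln β = −½·[z(H)² − z(FA)²] = −0.5 × (0.082 − 0.319) = 0.1185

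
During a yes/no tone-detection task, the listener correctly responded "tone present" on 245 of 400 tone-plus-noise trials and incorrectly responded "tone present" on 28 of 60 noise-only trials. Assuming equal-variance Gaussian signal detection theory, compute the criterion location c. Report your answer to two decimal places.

H = 245/400 = 0.6125
FA = 28/60 = 0.4667
z(H) = z(0.6125) = 0.2858
z(FA) = z(0.4667) = -0.0836
c = −½·[z(H) + z(FA)] = −0.5 × (0.2858 + (-0.0836)) = -0.1011
c < 0: the listener has a liberal response bias.

c = -0.10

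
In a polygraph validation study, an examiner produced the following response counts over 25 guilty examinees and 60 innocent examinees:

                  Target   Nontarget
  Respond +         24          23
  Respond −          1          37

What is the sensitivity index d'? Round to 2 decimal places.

H = 24/25 = 0.9600
FA = 23/60 = 0.3833
z(H) = 1.751
z(FA) = -0.297
d' = z(H) − z(FA) = 1.751 − (-0.297) = 2.048

d' = 2.05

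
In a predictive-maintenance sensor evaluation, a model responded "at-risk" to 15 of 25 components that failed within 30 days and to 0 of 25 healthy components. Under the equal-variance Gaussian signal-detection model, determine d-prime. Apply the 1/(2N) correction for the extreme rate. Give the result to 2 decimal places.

The false-alarm rate is 0/25 = 0, so apply the 1/(2N) correction: FA → 1/(2·25) = 0.02000.
z(H) = z(0.60000) = 0.253
z(FA) = z(0.02000) = -2.054
d' = 0.253 − (-2.054) = 2.307

d-prime = 2.31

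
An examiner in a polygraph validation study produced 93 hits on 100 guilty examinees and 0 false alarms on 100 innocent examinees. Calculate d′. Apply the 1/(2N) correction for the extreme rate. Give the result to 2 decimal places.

The false-alarm rate is 0/100 = 0, so apply the 1/(2N) correction: FA → 1/(2·100) = 0.00500.
z(H) = z(0.93000) = 1.476
z(FA) = z(0.00500) = -2.576
d' = 1.476 − (-2.576) = 4.052

d′ = 4.05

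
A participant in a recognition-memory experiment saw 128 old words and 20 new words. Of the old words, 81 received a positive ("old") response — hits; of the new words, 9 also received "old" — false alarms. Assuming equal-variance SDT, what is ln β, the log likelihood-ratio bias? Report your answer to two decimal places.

H = 81/128 = 0.6328
FA = 9/20 = 0.4500
Φ⁻¹(H) = 0.339
Φ⁻¹(FA) = -0.126
ln β = −½·[z(H)² − z(FA)²] = −0.5 × (0.115 − 0.016) = -0.0495

ln β = -0.05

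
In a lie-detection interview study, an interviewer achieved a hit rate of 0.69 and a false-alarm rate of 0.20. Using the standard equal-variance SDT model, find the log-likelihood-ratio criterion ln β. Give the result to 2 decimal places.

ln β = 0.23

z(0.69) = 0.496, z(0.20) = -0.842
ln β = −½·[z(H)² − z(FA)²] = −0.5 × (0.246 − 0.709) = 0.2315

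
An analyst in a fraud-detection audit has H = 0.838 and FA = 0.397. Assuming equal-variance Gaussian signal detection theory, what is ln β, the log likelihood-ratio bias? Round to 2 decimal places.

ln β = -0.45

z(0.838) = 0.986, z(0.397) = -0.261
ln β = −½·[z(H)² − z(FA)²] = −0.5 × (0.972 − 0.068) = -0.452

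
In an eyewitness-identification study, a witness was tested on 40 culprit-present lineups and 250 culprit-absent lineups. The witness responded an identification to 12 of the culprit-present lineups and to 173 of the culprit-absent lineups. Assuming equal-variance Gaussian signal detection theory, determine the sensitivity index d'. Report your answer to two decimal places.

d' = -1.03

H = 12/40 = 0.3000
FA = 173/250 = 0.6920
z(H) = z(0.3000) = -0.524
z(FA) = z(0.6920) = 0.502
d' = z(H) − z(FA) = -0.524 − 0.502 = -1.026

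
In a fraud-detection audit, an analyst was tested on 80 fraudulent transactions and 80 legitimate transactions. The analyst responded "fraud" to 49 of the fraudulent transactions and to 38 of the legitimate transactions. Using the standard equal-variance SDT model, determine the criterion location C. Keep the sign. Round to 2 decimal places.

H = 49/80 = 0.6125
FA = 38/80 = 0.4750
z(H) = 0.2858
z(FA) = -0.0627
c = −½·[z(H) + z(FA)] = −0.5 × (0.2858 + (-0.0627)) = -0.11155
c < 0: the analyst has a liberal response bias.

C = -0.11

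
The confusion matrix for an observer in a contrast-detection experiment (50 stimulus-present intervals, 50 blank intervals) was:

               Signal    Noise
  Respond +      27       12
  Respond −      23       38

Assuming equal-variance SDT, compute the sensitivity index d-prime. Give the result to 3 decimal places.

H = 27/50 = 0.5400
FA = 12/50 = 0.2400
z(H) = z(0.5400) = 0.1004
z(FA) = z(0.2400) = -0.7063
d' = z(H) − z(FA) = 0.1004 − (-0.7063) = 0.8067

d-prime = 0.807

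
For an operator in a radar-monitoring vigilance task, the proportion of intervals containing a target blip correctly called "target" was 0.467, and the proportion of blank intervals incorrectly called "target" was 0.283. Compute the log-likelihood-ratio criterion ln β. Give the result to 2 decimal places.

z(H) = -0.083
z(FA) = -0.574
ln β = −½·[z(H)² − z(FA)²] = −0.5 × (0.007 − 0.329) = 0.161

ln β = 0.16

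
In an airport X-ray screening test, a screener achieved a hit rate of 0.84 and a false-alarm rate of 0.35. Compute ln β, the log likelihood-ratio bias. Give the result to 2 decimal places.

z(H) = 0.994
z(FA) = -0.385
ln β = −½·[z(H)² − z(FA)²] = −0.5 × (0.988 − 0.148) = -0.420

ln β = -0.42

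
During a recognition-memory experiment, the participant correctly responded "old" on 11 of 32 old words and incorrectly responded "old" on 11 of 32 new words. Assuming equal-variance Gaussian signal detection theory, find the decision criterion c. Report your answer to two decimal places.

c = 0.40

H = 11/32 = 0.3438
FA = 11/32 = 0.3438
z(H) = z(0.3438) = -0.402
z(FA) = z(0.3438) = -0.402
c = −½·[z(H) + z(FA)] = −0.5 × (-0.402 + (-0.402)) = 0.402
c > 0: the participant has a conservative response bias.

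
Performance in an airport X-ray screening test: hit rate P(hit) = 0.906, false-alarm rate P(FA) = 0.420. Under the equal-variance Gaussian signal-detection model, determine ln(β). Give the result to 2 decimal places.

ln β = -0.85

z(0.906) = 1.317, z(0.420) = -0.202
ln β = −½·[z(H)² − z(FA)²] = −0.5 × (1.734 − 0.041) = -0.8465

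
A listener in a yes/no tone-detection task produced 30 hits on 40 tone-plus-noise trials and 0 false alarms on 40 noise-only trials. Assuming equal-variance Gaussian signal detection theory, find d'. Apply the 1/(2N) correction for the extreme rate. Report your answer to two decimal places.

The false-alarm rate is 0/40 = 0, so apply the 1/(2N) correction: FA → 1/(2·40) = 0.01250.
z(H) = z(0.75000) = 0.674
z(FA) = z(0.01250) = -2.241
d' = 0.674 − (-2.241) = 2.915

d' = 2.92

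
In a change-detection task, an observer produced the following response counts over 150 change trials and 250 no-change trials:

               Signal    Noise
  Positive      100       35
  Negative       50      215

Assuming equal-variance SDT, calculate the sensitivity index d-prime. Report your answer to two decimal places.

d-prime = 1.51

H = 100/150 = 0.6667
FA = 35/250 = 0.1400
z(H) = z(0.6667) = 0.431
z(FA) = z(0.1400) = -1.080
d' = z(H) − z(FA) = 0.431 − (-1.080) = 1.511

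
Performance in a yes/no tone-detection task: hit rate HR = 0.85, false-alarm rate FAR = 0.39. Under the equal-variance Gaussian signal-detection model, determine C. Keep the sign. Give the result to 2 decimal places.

C = -0.38

z(H) = 1.0364
z(FA) = -0.2793
c = −½·[z(H) + z(FA)] = −0.5 × (1.0364 + (-0.2793)) = -0.37855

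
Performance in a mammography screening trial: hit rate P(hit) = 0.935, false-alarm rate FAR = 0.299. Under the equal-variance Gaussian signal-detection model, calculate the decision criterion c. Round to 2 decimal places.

c = -0.49

z(H) = z(0.935) = 1.5141
z(FA) = z(0.299) = -0.5273
c = −½·[z(H) + z(FA)] = −0.5 × (1.5141 + (-0.5273)) = -0.4934
c < 0: the reader has a liberal response bias.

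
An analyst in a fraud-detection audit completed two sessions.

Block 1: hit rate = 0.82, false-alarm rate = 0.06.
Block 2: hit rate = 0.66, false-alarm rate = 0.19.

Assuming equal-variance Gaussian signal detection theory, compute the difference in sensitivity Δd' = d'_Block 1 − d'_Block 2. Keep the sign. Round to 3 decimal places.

Δd' = 1.180

Block 1: z(0.82) = 0.9154, z(0.06) = -1.5548, d' = 2.4702
Block 2: z(0.66) = 0.4125, z(0.19) = -0.8779, d' = 1.2904
Δd' = d'_Block 1 − d'_Block 2 = 2.4702 − 1.2904 = 1.1798
Block 1 has the higher sensitivity.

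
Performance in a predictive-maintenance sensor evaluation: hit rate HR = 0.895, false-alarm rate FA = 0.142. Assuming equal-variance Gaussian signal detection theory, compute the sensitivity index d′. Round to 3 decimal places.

d′ = 2.325

z(H) = z(0.895) = 1.2536
z(FA) = z(0.142) = -1.0714
d' = z(H) − z(FA) = 1.2536 − (-1.0714) = 2.3250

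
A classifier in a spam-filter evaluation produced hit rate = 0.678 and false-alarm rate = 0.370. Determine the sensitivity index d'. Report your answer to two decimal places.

d' = 0.79

z(0.678) = 0.4621, z(0.370) = -0.3319
d' = z(H) − z(FA) = 0.4621 − (-0.3319) = 0.7940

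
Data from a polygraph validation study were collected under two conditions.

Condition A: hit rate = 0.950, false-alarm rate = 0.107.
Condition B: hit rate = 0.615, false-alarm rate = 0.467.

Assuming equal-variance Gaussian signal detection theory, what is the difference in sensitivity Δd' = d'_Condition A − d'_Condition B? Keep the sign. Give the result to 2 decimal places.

Δd' = 2.51

Condition A: z(0.950) = 1.645, z(0.107) = -1.243, d' = 2.888
Condition B: z(0.615) = 0.292, z(0.467) = -0.083, d' = 0.375
Δd' = d'_Condition A − d'_Condition B = 2.888 − 0.375 = 2.513
Condition A has the higher sensitivity.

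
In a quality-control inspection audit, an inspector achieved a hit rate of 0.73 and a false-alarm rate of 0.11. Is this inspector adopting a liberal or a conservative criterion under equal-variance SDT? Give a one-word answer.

conservative

z(H) = 0.613, z(FA) = -1.227
c = −½·(z(H) + z(FA)) = 0.307
c > 0 → conservative criterion (biased toward responding “no”).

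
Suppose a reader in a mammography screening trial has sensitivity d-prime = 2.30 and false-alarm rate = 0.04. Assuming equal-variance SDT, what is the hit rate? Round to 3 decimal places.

hit rate = 0.709

z(false-alarm rate) = z(0.04) = -1.7507
z(H) = z(FA) + d' = -1.7507 + 2.30 = 0.5493
hit rate = Φ(0.5493) = 0.7086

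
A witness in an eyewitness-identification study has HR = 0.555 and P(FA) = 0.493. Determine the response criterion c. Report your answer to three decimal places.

z(0.555) = 0.1383, z(0.493) = -0.0175
c = −½·[z(H) + z(FA)] = −0.5 × (0.1383 + (-0.0175)) = -0.0604
c < 0: the witness has a liberal response bias.

c = -0.060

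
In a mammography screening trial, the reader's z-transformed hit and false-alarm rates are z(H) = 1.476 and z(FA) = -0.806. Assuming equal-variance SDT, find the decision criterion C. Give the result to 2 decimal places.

C = -0.34

c = −½·[z(H) + z(FA)] = −½·(1.476 + (-0.806)) = -0.335
c < 0: the reader has a liberal response bias.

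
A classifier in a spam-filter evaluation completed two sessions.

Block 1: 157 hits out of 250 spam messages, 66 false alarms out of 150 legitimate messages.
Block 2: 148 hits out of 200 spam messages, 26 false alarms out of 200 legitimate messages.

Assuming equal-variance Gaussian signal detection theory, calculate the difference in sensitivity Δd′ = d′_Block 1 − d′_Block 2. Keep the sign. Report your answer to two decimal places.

Δd′ = -1.29

Block 1: z(0.6280) = 0.327, z(0.4400) = -0.151, d' = 0.478
Block 2: z(0.7400) = 0.643, z(0.1300) = -1.126, d' = 1.769
Δd' = d'_Block 1 − d'_Block 2 = 0.478 − 1.769 = -1.291
Block 2 has the higher sensitivity.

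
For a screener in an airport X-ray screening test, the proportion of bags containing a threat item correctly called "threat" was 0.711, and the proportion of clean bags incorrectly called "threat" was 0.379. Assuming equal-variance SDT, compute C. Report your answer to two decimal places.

Φ⁻¹(H) = 0.556
Φ⁻¹(FA) = -0.308
c = −½·[z(H) + z(FA)] = −0.5 × (0.556 + (-0.308)) = -0.124

C = -0.12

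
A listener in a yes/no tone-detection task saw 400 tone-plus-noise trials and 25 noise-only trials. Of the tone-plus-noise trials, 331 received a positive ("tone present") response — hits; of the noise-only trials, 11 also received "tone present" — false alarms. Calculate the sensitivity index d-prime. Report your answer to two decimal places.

d-prime = 1.10

H = 331/400 = 0.8275
FA = 11/25 = 0.4400
z(H) = z(0.8275) = 0.9443
z(FA) = z(0.4400) = -0.1510
d' = z(H) − z(FA) = 0.9443 − (-0.1510) = 1.0953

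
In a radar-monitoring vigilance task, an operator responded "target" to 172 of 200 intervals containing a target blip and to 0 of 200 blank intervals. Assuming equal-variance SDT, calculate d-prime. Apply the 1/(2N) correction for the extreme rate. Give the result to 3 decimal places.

The false-alarm rate is 0/200 = 0, so apply the 1/(2N) correction: FA → 1/(2·200) = 0.00250.
z(H) = z(0.86000) = 1.0803
z(FA) = z(0.00250) = -2.8070
d' = 1.0803 − (-2.8070) = 3.8873

d-prime = 3.887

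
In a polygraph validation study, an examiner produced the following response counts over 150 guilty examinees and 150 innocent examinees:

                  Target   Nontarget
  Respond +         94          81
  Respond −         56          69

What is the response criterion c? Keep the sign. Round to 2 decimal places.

H = 94/150 = 0.6267
FA = 81/150 = 0.5400
Φ⁻¹(H) = 0.323
Φ⁻¹(FA) = 0.100
c = −½·[z(H) + z(FA)] = −0.5 × (0.323 + 0.100) = -0.2115
c < 0: the examiner has a liberal response bias.

c = -0.21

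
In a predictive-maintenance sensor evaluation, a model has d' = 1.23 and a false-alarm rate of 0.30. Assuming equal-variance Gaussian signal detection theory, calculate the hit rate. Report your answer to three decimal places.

hit rate = 0.760

z(false-alarm rate) = z(0.30) = -0.5244
z(H) = z(FA) + d' = -0.5244 + 1.23 = 0.7056
hit rate = Φ(0.7056) = 0.7598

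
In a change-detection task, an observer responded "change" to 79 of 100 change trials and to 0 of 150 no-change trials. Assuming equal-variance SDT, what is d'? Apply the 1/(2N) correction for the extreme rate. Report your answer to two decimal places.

d' = 3.52

The false-alarm rate is 0/150 = 0, so apply the 1/(2N) correction: FA → 1/(2·150) = 0.00333.
z(H) = z(0.79000) = 0.806
z(FA) = z(0.00333) = -2.713
d' = 0.806 − (-2.713) = 3.519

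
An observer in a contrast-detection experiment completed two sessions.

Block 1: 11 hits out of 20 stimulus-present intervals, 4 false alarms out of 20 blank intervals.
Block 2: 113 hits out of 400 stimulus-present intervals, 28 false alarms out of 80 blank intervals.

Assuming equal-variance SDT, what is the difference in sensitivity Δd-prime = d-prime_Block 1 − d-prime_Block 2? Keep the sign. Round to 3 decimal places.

Δd-prime = 1.157

Block 1: z(0.5500) = 0.1257, z(0.2000) = -0.8416, d' = 0.9673
Block 2: z(0.2825) = -0.5754, z(0.3500) = -0.3853, d' = -0.1901
Δd' = d'_Block 1 − d'_Block 2 = 0.9673 − (-0.1901) = 1.1574
Block 1 has the higher sensitivity.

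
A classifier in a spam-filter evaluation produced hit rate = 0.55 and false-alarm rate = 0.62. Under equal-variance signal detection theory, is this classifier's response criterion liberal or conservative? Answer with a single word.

liberal

z(H) = 0.126, z(FA) = 0.305
c = −½·(z(H) + z(FA)) = -0.2155
c < 0 → liberal criterion (biased toward responding “yes”).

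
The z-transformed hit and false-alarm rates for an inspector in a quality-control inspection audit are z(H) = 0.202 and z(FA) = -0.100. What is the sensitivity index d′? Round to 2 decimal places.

d′ = 0.30

d' = z(H) − z(FA) = 0.202 − (-0.100) = 0.302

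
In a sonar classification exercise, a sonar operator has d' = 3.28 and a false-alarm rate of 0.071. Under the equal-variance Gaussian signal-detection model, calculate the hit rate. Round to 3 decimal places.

hit rate = 0.965

z(false-alarm rate) = z(0.071) = -1.4684
z(H) = z(FA) + d' = -1.4684 + 3.28 = 1.8116
hit rate = Φ(1.8116) = 0.9650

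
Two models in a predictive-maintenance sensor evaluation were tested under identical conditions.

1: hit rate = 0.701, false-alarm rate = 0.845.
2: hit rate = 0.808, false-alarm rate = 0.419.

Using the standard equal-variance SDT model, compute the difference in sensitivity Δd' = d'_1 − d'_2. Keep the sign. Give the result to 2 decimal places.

Δd' = -1.56

1: z(0.701) = 0.527, z(0.845) = 1.015, d' = -0.488
2: z(0.808) = 0.871, z(0.419) = -0.204, d' = 1.075
Δd' = d'_1 − d'_2 = -0.488 − 1.075 = -1.563
2 has the higher sensitivity.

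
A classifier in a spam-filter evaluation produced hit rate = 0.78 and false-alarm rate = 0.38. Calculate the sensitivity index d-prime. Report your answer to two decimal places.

d-prime = 1.08

z(H) = 0.772
z(FA) = -0.305
d' = z(H) − z(FA) = 0.772 − (-0.305) = 1.077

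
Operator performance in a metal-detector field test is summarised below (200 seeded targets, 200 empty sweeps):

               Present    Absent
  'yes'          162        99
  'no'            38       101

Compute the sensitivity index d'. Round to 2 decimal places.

H = 162/200 = 0.8100
FA = 99/200 = 0.4950
z(0.8100) = 0.878, z(0.4950) = -0.013
d' = z(H) − z(FA) = 0.878 − (-0.013) = 0.891

d' = 0.89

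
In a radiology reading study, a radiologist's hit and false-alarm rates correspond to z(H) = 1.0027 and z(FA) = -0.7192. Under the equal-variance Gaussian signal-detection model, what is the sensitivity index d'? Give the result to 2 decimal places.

d' = 1.72

d' = z(H) − z(FA) = 1.0027 − (-0.7192) = 1.7219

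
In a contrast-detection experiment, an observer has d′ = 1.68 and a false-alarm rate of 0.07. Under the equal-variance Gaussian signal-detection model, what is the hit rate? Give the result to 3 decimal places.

hit rate = 0.581

z(false-alarm rate) = z(0.07) = -1.4758
z(H) = z(FA) + d' = -1.4758 + 1.68 = 0.2042
hit rate = Φ(0.2042) = 0.5809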